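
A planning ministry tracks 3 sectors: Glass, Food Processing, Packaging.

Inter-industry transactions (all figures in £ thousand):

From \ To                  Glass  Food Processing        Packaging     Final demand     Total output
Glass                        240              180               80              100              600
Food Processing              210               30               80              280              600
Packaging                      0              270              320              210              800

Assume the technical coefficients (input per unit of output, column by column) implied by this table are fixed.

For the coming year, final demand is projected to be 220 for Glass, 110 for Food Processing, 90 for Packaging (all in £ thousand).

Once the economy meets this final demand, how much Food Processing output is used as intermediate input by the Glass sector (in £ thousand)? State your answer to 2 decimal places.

Technical coefficients a_ij = z_ij / X_j:
  a_11 = 240/600 = 0.40, a_21 = 210/600 = 0.35, a_31 = 0/600 = 0.00
  a_12 = 180/600 = 0.30, a_22 = 30/600 = 0.05, a_32 = 270/600 = 0.45
  a_13 = 80/800 = 0.10, a_23 = 80/800 = 0.10, a_33 = 320/800 = 0.40
I − A =
  [   0.60    -0.30    -0.10]
  [  -0.35     0.95    -0.10]
  [   0.00    -0.45     0.60]
Cofactors of I−A, C_ij = (−1)^(i+j)·(minor ij) (rows/columns in the sector order above):
  C_11 = (0.95)(0.60) − (-0.10)(-0.45) = 0.5250
  C_12 = −[(-0.35)(0.60) − (-0.10)(0.00)] = 0.2100
  C_13 = (-0.35)(-0.45) − (0.95)(0.00) = 0.1575
  C_21 = −[(-0.30)(0.60) − (-0.10)(-0.45)] = 0.2250
  C_22 = (0.60)(0.60) − (-0.10)(0.00) = 0.3600
  C_23 = −[(0.60)(-0.45) − (-0.30)(0.00)] = 0.2700
  C_31 = (-0.30)(-0.10) − (-0.10)(0.95) = 0.1250
  C_32 = −[(0.60)(-0.10) − (-0.10)(-0.35)] = 0.0950
  C_33 = (0.60)(0.95) − (-0.30)(-0.35) = 0.4650
det(I−A) = Σ_j (I−A)_1j·C_1j = (0.60)(0.5250) + (-0.30)(0.2100) + (-0.10)(0.1575) = 0.23625
adj(I−A) = Cᵀ =
  [ 0.5250   0.2250   0.1250]
  [ 0.2100   0.3600   0.0950]
  [ 0.1575   0.2700   0.4650]
(I − A)⁻¹ = adj(I−A) / det(I−A) ≈
  [   2.2222     0.9524     0.5291]
  [   0.8889     1.5238     0.4021]
  [   0.6667     1.1429     1.9683]
First solve x = (I − A)⁻¹ d = adj(I−A)·d / det(I−A); in particular x_1 = (0.5250·220 + 0.2250·110 + 0.1250·90) / 0.23625 = 151.50 / 0.23625 ≈ 641.2698.
Intermediate flow from 2 to 1: z_21 = a_21 · x_1 = 0.35 × 151.50 / 0.23625 = 53.025 / 0.23625 ≈ 224.44.

z_21 = 224.44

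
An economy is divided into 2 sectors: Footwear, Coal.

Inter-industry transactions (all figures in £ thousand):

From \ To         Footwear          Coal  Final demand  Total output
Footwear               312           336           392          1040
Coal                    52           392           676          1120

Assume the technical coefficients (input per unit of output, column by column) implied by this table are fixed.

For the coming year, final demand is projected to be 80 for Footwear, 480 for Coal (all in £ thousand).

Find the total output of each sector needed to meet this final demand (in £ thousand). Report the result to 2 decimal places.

Technical coefficients a_ij = z_ij / X_j:
  a_11 = 312/1040 = 0.30, a_21 = 52/1040 = 0.05
  a_12 = 336/1120 = 0.30, a_22 = 392/1120 = 0.35
I − A =
  [   0.70    -0.30]
  [  -0.05     0.65]
det(I−A) = (0.70)(0.65) − (-0.30)(-0.05) = 0.4400
adj(I−A) = [[0.65, 0.30], [0.05, 0.70]]
(I − A)⁻¹ = adj(I−A) / det(I−A) ≈
  [   1.4773     0.6818]
  [   0.1136     1.5909]
x = (I − A)⁻¹ d = adj(I−A)·d / det(I−A), with det(I−A) = 0.4400:
  x_1 = (0.65·80 + 0.30·480) / 0.4400 = 196.00 / 0.4400 ≈ 445.45
  x_2 = (0.05·80 + 0.70·480) / 0.4400 = 340.00 / 0.4400 ≈ 772.73

x_1 = 445.45, x_2 = 772.73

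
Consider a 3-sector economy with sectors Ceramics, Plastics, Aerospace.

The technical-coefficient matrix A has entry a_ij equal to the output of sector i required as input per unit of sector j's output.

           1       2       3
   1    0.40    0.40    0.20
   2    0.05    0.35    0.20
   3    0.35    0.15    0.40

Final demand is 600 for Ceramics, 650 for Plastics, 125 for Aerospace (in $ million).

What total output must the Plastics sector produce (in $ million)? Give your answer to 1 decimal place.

x_2 = 2052.3

I − A =
  [   0.60    -0.40    -0.20]
  [  -0.05     0.65    -0.20]
  [  -0.35    -0.15     0.60]
Cofactors of I−A, C_ij = (−1)^(i+j)·(minor ij) (rows/columns in the sector order above):
  C_11 = (0.65)(0.60) − (-0.20)(-0.15) = 0.3600
  C_12 = −[(-0.05)(0.60) − (-0.20)(-0.35)] = 0.1000
  C_13 = (-0.05)(-0.15) − (0.65)(-0.35) = 0.2350
  C_21 = −[(-0.40)(0.60) − (-0.20)(-0.15)] = 0.2700
  C_22 = (0.60)(0.60) − (-0.20)(-0.35) = 0.2900
  C_23 = −[(0.60)(-0.15) − (-0.40)(-0.35)] = 0.2300
  C_31 = (-0.40)(-0.20) − (-0.20)(0.65) = 0.2100
  C_32 = −[(0.60)(-0.20) − (-0.20)(-0.05)] = 0.1300
  C_33 = (0.60)(0.65) − (-0.40)(-0.05) = 0.3700
det(I−A) = Σ_j (I−A)_1j·C_1j = (0.60)(0.3600) + (-0.40)(0.1000) + (-0.20)(0.2350) = 0.1290
adj(I−A) = Cᵀ =
  [ 0.3600   0.2700   0.2100]
  [ 0.1000   0.2900   0.1300]
  [ 0.2350   0.2300   0.3700]
(I − A)⁻¹ = adj(I−A) / det(I−A) ≈
  [   2.7907     2.0930     1.6279]
  [   0.7752     2.2481     1.0078]
  [   1.8217     1.7829     2.8682]
x = (I − A)⁻¹ d = adj(I−A)·d / det(I−A), with det(I−A) = 0.1290:
  x_1 = (0.3600·600 + 0.2700·650 + 0.2100·125) / 0.1290 = 417.75 / 0.1290 ≈ 3238.4
  x_2 = (0.1000·600 + 0.2900·650 + 0.1300·125) / 0.1290 = 264.75 / 0.1290 ≈ 2052.3
  x_3 = (0.2350·600 + 0.2300·650 + 0.3700·125) / 0.1290 = 336.75 / 0.1290 ≈ 2610.5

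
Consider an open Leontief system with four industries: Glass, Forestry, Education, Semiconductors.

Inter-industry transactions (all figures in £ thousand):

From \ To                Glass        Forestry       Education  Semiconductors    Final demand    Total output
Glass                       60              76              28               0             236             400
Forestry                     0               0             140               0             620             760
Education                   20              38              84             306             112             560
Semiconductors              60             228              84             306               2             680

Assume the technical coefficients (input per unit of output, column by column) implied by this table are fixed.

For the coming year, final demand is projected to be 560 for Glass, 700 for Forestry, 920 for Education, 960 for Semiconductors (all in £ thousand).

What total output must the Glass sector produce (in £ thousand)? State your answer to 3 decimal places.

x_1 = 1023.274

Technical coefficients a_ij = z_ij / X_j:
  a_11 = 60/400 = 0.15, a_21 = 0/400 = 0.00, a_31 = 20/400 = 0.05, a_41 = 60/400 = 0.15
  a_12 = 76/760 = 0.10, a_22 = 0/760 = 0.00, a_32 = 38/760 = 0.05, a_42 = 228/760 = 0.30
  a_13 = 28/560 = 0.05, a_23 = 140/560 = 0.25, a_33 = 84/560 = 0.15, a_43 = 84/560 = 0.15
  a_14 = 0/680 = 0.00, a_24 = 0/680 = 0.00, a_34 = 306/680 = 0.45, a_44 = 306/680 = 0.45
I − A =
  [   0.85    -0.10    -0.05     0.00]
  [   0.00     1.00    -0.25     0.00]
  [  -0.05    -0.05     0.85    -0.45]
  [  -0.15    -0.30    -0.15     0.55]
Compute the cofactors C_ij = (−1)^(i+j)·(3×3 minor ij) of I−A; the adjugate is their transpose:
adj(I−A) = Cᵀ =
  [ 0.359375   0.048125   0.041250   0.033750]
  [ 0.023750   0.335250   0.116875   0.095625]
  [ 0.095000   0.147625   0.467500   0.382500]
  [ 0.136875   0.236250   0.202500   0.708125]
det(I−A) = Σ_j (I−A)_1j·C_1j = (0.85)(0.359375) + (-0.10)(0.023750) + (-0.05)(0.095000) + (0.00)(0.136875) = 0.29834375
(I − A)⁻¹ = adj(I−A) / det(I−A) ≈
  [   1.2046     0.1613     0.1383     0.1131]
  [   0.0796     1.1237     0.3917     0.3205]
  [   0.3184     0.4948     1.5670     1.2821]
  [   0.4588     0.7919     0.6787     2.3735]
x = (I − A)⁻¹ d = adj(I−A)·d / det(I−A), with det(I−A) = 0.29834375:
  x_1 = (0.359375·560 + 0.048125·700 + 0.041250·920 + 0.033750·960) / 0.29834375 = 305.2875 / 0.29834375 ≈ 1023.274
  x_2 = (0.023750·560 + 0.335250·700 + 0.116875·920 + 0.095625·960) / 0.29834375 = 447.30 / 0.29834375 ≈ 1499.277
  x_3 = (0.095000·560 + 0.147625·700 + 0.467500·920 + 0.382500·960) / 0.29834375 = 953.8375 / 0.29834375 ≈ 3197.109
  x_4 = (0.136875·560 + 0.236250·700 + 0.202500·920 + 0.708125·960) / 0.29834375 = 1108.125 / 0.29834375 ≈ 3714.256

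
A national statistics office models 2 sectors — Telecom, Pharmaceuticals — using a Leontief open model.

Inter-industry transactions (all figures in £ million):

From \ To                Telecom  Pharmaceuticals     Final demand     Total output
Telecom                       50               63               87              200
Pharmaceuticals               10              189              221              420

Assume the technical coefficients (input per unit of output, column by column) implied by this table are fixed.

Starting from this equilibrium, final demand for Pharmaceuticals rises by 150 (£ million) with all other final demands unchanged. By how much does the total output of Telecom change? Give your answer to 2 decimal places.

Technical coefficients a_ij = z_ij / X_j:
  a_TT = 50/200 = 0.25, a_PT = 10/200 = 0.05
  a_TP = 63/420 = 0.15, a_PP = 189/420 = 0.45
I − A =
  [   0.75    -0.15]
  [  -0.05     0.55]
det(I−A) = (0.75)(0.55) − (-0.15)(-0.05) = 0.4050
adj(I−A) = [[0.55, 0.15], [0.05, 0.75]]
(I − A)⁻¹ = adj(I−A) / det(I−A) ≈
  [   1.3580     0.3704]
  [   0.1235     1.8519]
Δx = (I − A)⁻¹ Δd with Δd having +150 in the Pharmaceuticals component and 0 elsewhere.
So Δx_T = L_TP · (+150), where L_TP = adj(I−A)_TP / det(I−A) = 0.15 / 0.4050.
Δx_T = 0.15 × (+150) / 0.4050 = 22.50 / 0.4050 ≈ 55.56.

Δx_T = 55.56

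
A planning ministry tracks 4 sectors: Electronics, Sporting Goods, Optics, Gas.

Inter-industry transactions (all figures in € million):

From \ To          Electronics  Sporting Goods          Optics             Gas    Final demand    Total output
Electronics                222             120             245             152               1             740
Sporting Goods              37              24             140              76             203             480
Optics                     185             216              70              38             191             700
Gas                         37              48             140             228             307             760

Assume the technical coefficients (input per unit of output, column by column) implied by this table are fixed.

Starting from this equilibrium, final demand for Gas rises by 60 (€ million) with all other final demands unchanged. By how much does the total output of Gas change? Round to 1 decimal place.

Δx_G = 100.4

Technical coefficients a_ij = z_ij / X_j:
  a_EE = 222/740 = 0.30, a_SE = 37/740 = 0.05, a_OE = 185/740 = 0.25, a_GE = 37/740 = 0.05
  a_ES = 120/480 = 0.25, a_SS = 24/480 = 0.05, a_OS = 216/480 = 0.45, a_GS = 48/480 = 0.10
  a_EO = 245/700 = 0.35, a_SO = 140/700 = 0.20, a_OO = 70/700 = 0.10, a_GO = 140/700 = 0.20
  a_EG = 152/760 = 0.20, a_SG = 76/760 = 0.10, a_OG = 38/760 = 0.05, a_GG = 228/760 = 0.30
I − A =
  [   0.70    -0.25    -0.35    -0.20]
  [  -0.05     0.95    -0.20    -0.10]
  [  -0.25    -0.45     0.90    -0.05]
  [  -0.05    -0.10    -0.20     0.70]
Compute the cofactors C_ij = (−1)^(i+j)·(3×3 minor ij) of I−A; the adjugate is their transpose:
adj(I−A) = Cᵀ =
  [ 0.507000   0.303000   0.311250   0.210375]
  [ 0.076000   0.352875   0.126000   0.081125]
  [ 0.184375   0.268875   0.438000   0.122375]
  [ 0.099750   0.148875   0.165375   0.420750]
det(I−A) = Σ_j (I−A)_1j·C_1j = (0.70)(0.507000) + (-0.25)(0.076000) + (-0.35)(0.184375) + (-0.20)(0.099750) = 0.25141875
(I − A)⁻¹ = adj(I−A) / det(I−A) ≈
  [   2.0166     1.2052     1.2380     0.8368]
  [   0.3023     1.4035     0.5012     0.3227]
  [   0.7333     1.0694     1.7421     0.4867]
  [   0.3967     0.5921     0.6578     1.6735]
Δx = (I − A)⁻¹ Δd with Δd having +60 in the Gas component and 0 elsewhere.
So Δx_G = L_GG · (+60), where L_GG = adj(I−A)_GG / det(I−A) = 0.420750 / 0.25141875.
Δx_G = 0.420750 × (+60) / 0.25141875 = 25.245 / 0.25141875 ≈ 100.4.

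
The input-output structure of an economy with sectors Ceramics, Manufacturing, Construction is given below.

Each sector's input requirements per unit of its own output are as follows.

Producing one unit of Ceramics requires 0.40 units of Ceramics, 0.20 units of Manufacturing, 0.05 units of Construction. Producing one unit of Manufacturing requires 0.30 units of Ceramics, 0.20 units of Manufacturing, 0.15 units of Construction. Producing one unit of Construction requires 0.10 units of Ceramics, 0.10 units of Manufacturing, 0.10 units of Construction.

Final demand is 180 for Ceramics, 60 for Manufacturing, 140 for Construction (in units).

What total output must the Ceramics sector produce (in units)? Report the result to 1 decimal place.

I − A =
  [   0.60    -0.30    -0.10]
  [  -0.20     0.80    -0.10]
  [  -0.05    -0.15     0.90]
Cofactors of I−A, C_ij = (−1)^(i+j)·(minor ij) (rows/columns in the sector order above):
  C_11 = (0.80)(0.90) − (-0.10)(-0.15) = 0.7050
  C_12 = −[(-0.20)(0.90) − (-0.10)(-0.05)] = 0.1850
  C_13 = (-0.20)(-0.15) − (0.80)(-0.05) = 0.0700
  C_21 = −[(-0.30)(0.90) − (-0.10)(-0.15)] = 0.2850
  C_22 = (0.60)(0.90) − (-0.10)(-0.05) = 0.5350
  C_23 = −[(0.60)(-0.15) − (-0.30)(-0.05)] = 0.1050
  C_31 = (-0.30)(-0.10) − (-0.10)(0.80) = 0.1100
  C_32 = −[(0.60)(-0.10) − (-0.10)(-0.20)] = 0.0800
  C_33 = (0.60)(0.80) − (-0.30)(-0.20) = 0.4200
det(I−A) = Σ_j (I−A)_1j·C_1j = (0.60)(0.7050) + (-0.30)(0.1850) + (-0.10)(0.0700) = 0.3605
adj(I−A) = Cᵀ =
  [ 0.7050   0.2850   0.1100]
  [ 0.1850   0.5350   0.0800]
  [ 0.0700   0.1050   0.4200]
(I − A)⁻¹ = adj(I−A) / det(I−A) ≈
  [   1.9556     0.7906     0.3051]
  [   0.5132     1.4840     0.2219]
  [   0.1942     0.2913     1.1650]
x = (I − A)⁻¹ d = adj(I−A)·d / det(I−A), with det(I−A) = 0.3605:
  x_1 = (0.7050·180 + 0.2850·60 + 0.1100·140) / 0.3605 = 159.40 / 0.3605 ≈ 442.2
  x_2 = (0.1850·180 + 0.5350·60 + 0.0800·140) / 0.3605 = 76.60 / 0.3605 ≈ 212.5
  x_3 = (0.0700·180 + 0.1050·60 + 0.4200·140) / 0.3605 = 77.70 / 0.3605 ≈ 215.5

x_1 = 442.2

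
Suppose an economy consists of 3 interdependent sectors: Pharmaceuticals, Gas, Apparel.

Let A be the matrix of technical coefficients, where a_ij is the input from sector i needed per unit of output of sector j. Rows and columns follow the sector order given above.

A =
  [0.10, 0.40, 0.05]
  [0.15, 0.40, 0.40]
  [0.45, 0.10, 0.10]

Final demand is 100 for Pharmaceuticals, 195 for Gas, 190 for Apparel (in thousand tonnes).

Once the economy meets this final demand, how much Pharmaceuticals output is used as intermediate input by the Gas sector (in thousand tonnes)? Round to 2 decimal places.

z_PG = 329.15

I − A =
  [   0.90    -0.40    -0.05]
  [  -0.15     0.60    -0.40]
  [  -0.45    -0.10     0.90]
Cofactors of I−A, C_ij = (−1)^(i+j)·(minor ij) (rows/columns in the sector order above):
  C_11 = (0.60)(0.90) − (-0.40)(-0.10) = 0.5000
  C_12 = −[(-0.15)(0.90) − (-0.40)(-0.45)] = 0.3150
  C_13 = (-0.15)(-0.10) − (0.60)(-0.45) = 0.2850
  C_21 = −[(-0.40)(0.90) − (-0.05)(-0.10)] = 0.3650
  C_22 = (0.90)(0.90) − (-0.05)(-0.45) = 0.7875
  C_23 = −[(0.90)(-0.10) − (-0.40)(-0.45)] = 0.2700
  C_31 = (-0.40)(-0.40) − (-0.05)(0.60) = 0.1900
  C_32 = −[(0.90)(-0.40) − (-0.05)(-0.15)] = 0.3675
  C_33 = (0.90)(0.60) − (-0.40)(-0.15) = 0.4800
det(I−A) = Σ_j (I−A)_1j·C_1j = (0.90)(0.5000) + (-0.40)(0.3150) + (-0.05)(0.2850) = 0.30975
adj(I−A) = Cᵀ =
  [ 0.5000   0.3650   0.1900]
  [ 0.3150   0.7875   0.3675]
  [ 0.2850   0.2700   0.4800]
(I − A)⁻¹ = adj(I−A) / det(I−A) ≈
  [   1.6142     1.1784     0.6134]
  [   1.0169     2.5424     1.1864]
  [   0.9201     0.8717     1.5496]
First solve x = (I − A)⁻¹ d = adj(I−A)·d / det(I−A); in particular x_G = (0.3150·100 + 0.7875·195 + 0.3675·190) / 0.30975 = 254.8875 / 0.30975 ≈ 822.8814.
Intermediate flow from P to G: z_PG = a_PG · x_G = 0.40 × 254.8875 / 0.30975 = 101.955 / 0.30975 ≈ 329.15.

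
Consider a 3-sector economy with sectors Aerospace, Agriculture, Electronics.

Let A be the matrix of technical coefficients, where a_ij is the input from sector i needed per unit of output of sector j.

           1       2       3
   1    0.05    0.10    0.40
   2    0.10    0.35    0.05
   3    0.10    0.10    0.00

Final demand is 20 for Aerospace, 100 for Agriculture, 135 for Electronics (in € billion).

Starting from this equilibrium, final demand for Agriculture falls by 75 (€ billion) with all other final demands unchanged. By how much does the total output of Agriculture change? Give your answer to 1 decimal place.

I − A =
  [   0.95    -0.10    -0.40]
  [  -0.10     0.65    -0.05]
  [  -0.10    -0.10     1.00]
Cofactors of I−A, C_ij = (−1)^(i+j)·(minor ij) (rows/columns in the sector order above):
  C_11 = (0.65)(1.00) − (-0.05)(-0.10) = 0.6450
  C_12 = −[(-0.10)(1.00) − (-0.05)(-0.10)] = 0.1050
  C_13 = (-0.10)(-0.10) − (0.65)(-0.10) = 0.0750
  C_21 = −[(-0.10)(1.00) − (-0.40)(-0.10)] = 0.1400
  C_22 = (0.95)(1.00) − (-0.40)(-0.10) = 0.9100
  C_23 = −[(0.95)(-0.10) − (-0.10)(-0.10)] = 0.1050
  C_31 = (-0.10)(-0.05) − (-0.40)(0.65) = 0.2650
  C_32 = −[(0.95)(-0.05) − (-0.40)(-0.10)] = 0.0875
  C_33 = (0.95)(0.65) − (-0.10)(-0.10) = 0.6075
det(I−A) = Σ_j (I−A)_1j·C_1j = (0.95)(0.6450) + (-0.10)(0.1050) + (-0.40)(0.0750) = 0.57225
adj(I−A) = Cᵀ =
  [ 0.6450   0.1400   0.2650]
  [ 0.1050   0.9100   0.0875]
  [ 0.0750   0.1050   0.6075]
(I − A)⁻¹ = adj(I−A) / det(I−A) ≈
  [   1.1271     0.2446     0.4631]
  [   0.1835     1.5902     0.1529]
  [   0.1311     0.1835     1.0616]
Δx = (I − A)⁻¹ Δd with Δd having -75 in the Agriculture component and 0 elsewhere.
So Δx_2 = L_22 · (-75), where L_22 = adj(I−A)_22 / det(I−A) = 0.9100 / 0.57225.
Δx_2 = 0.9100 × (-75) / 0.57225 = -68.25 / 0.57225 ≈ -119.3.

Δx_2 = -119.3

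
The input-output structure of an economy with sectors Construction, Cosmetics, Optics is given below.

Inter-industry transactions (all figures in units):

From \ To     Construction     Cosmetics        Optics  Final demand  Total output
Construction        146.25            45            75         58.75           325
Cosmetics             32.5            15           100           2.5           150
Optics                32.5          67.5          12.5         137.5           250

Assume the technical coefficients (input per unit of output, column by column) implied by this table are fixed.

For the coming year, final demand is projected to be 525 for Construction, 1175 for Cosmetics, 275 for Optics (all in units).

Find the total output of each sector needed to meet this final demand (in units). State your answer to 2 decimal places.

Technical coefficients a_ij = z_ij / X_j:
  a_11 = 146.25/325 = 0.45, a_21 = 32.5/325 = 0.10, a_31 = 32.5/325 = 0.10
  a_12 = 45/150 = 0.30, a_22 = 15/150 = 0.10, a_32 = 67.5/150 = 0.45
  a_13 = 75/250 = 0.30, a_23 = 100/250 = 0.40, a_33 = 12.5/250 = 0.05
I − A =
  [   0.55    -0.30    -0.30]
  [  -0.10     0.90    -0.40]
  [  -0.10    -0.45     0.95]
Cofactors of I−A, C_ij = (−1)^(i+j)·(minor ij) (rows/columns in the sector order above):
  C_11 = (0.90)(0.95) − (-0.40)(-0.45) = 0.6750
  C_12 = −[(-0.10)(0.95) − (-0.40)(-0.10)] = 0.1350
  C_13 = (-0.10)(-0.45) − (0.90)(-0.10) = 0.1350
  C_21 = −[(-0.30)(0.95) − (-0.30)(-0.45)] = 0.4200
  C_22 = (0.55)(0.95) − (-0.30)(-0.10) = 0.4925
  C_23 = −[(0.55)(-0.45) − (-0.30)(-0.10)] = 0.2775
  C_31 = (-0.30)(-0.40) − (-0.30)(0.90) = 0.3900
  C_32 = −[(0.55)(-0.40) − (-0.30)(-0.10)] = 0.2500
  C_33 = (0.55)(0.90) − (-0.30)(-0.10) = 0.4650
det(I−A) = Σ_j (I−A)_1j·C_1j = (0.55)(0.6750) + (-0.30)(0.1350) + (-0.30)(0.1350) = 0.29025
adj(I−A) = Cᵀ =
  [ 0.6750   0.4200   0.3900]
  [ 0.1350   0.4925   0.2500]
  [ 0.1350   0.2775   0.4650]
(I − A)⁻¹ = adj(I−A) / det(I−A) ≈
  [   2.3256     1.4470     1.3437]
  [   0.4651     1.6968     0.8613]
  [   0.4651     0.9561     1.6021]
x = (I − A)⁻¹ d = adj(I−A)·d / det(I−A), with det(I−A) = 0.29025:
  x_1 = (0.6750·525 + 0.4200·1175 + 0.3900·275) / 0.29025 = 955.125 / 0.29025 ≈ 3290.70
  x_2 = (0.1350·525 + 0.4925·1175 + 0.2500·275) / 0.29025 = 718.3125 / 0.29025 ≈ 2474.81
  x_3 = (0.1350·525 + 0.2775·1175 + 0.4650·275) / 0.29025 = 524.8125 / 0.29025 ≈ 1808.14

x_1 = 3290.70, x_2 = 2474.81, x_3 = 1808.14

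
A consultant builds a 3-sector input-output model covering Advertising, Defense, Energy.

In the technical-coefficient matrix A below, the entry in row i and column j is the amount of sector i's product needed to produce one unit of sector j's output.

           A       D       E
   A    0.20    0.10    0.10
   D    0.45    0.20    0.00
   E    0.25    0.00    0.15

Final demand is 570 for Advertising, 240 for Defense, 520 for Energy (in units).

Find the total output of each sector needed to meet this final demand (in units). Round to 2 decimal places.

I − A =
  [   0.80    -0.10    -0.10]
  [  -0.45     0.80     0.00]
  [  -0.25     0.00     0.85]
Cofactors of I−A, C_ij = (−1)^(i+j)·(minor ij) (rows/columns in the sector order above):
  C_11 = (0.80)(0.85) − (0.00)(0.00) = 0.6800
  C_12 = −[(-0.45)(0.85) − (0.00)(-0.25)] = 0.3825
  C_13 = (-0.45)(0.00) − (0.80)(-0.25) = 0.2000
  C_21 = −[(-0.10)(0.85) − (-0.10)(0.00)] = 0.0850
  C_22 = (0.80)(0.85) − (-0.10)(-0.25) = 0.6550
  C_23 = −[(0.80)(0.00) − (-0.10)(-0.25)] = 0.0250
  C_31 = (-0.10)(0.00) − (-0.10)(0.80) = 0.0800
  C_32 = −[(0.80)(0.00) − (-0.10)(-0.45)] = 0.0450
  C_33 = (0.80)(0.80) − (-0.10)(-0.45) = 0.5950
det(I−A) = Σ_j (I−A)_1j·C_1j = (0.80)(0.6800) + (-0.10)(0.3825) + (-0.10)(0.2000) = 0.48575
adj(I−A) = Cᵀ =
  [ 0.6800   0.0850   0.0800]
  [ 0.3825   0.6550   0.0450]
  [ 0.2000   0.0250   0.5950]
(I − A)⁻¹ = adj(I−A) / det(I−A) ≈
  [   1.3999     0.1750     0.1647]
  [   0.7874     1.3484     0.0926]
  [   0.4117     0.0515     1.2249]
x = (I − A)⁻¹ d = adj(I−A)·d / det(I−A), with det(I−A) = 0.48575:
  x_A = (0.6800·570 + 0.0850·240 + 0.0800·520) / 0.48575 = 449.60 / 0.48575 ≈ 925.58
  x_D = (0.3825·570 + 0.6550·240 + 0.0450·520) / 0.48575 = 398.625 / 0.48575 ≈ 820.64
  x_E = (0.2000·570 + 0.0250·240 + 0.5950·520) / 0.48575 = 429.40 / 0.48575 ≈ 883.99

x_A = 925.58, x_D = 820.64, x_E = 883.99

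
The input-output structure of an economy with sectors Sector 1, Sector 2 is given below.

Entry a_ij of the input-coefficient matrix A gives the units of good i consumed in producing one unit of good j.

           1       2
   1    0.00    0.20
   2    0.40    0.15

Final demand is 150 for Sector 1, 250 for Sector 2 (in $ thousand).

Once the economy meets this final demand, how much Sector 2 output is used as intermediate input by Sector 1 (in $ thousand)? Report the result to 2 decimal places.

I − A =
  [   1.00    -0.20]
  [  -0.40     0.85]
det(I−A) = (1.00)(0.85) − (-0.20)(-0.40) = 0.7700
adj(I−A) = [[0.85, 0.20], [0.40, 1.00]]
(I − A)⁻¹ = adj(I−A) / det(I−A) ≈
  [   1.1039     0.2597]
  [   0.5195     1.2987]
First solve x = (I − A)⁻¹ d = adj(I−A)·d / det(I−A); in particular x_1 = (0.85·150 + 0.20·250) / 0.7700 = 177.50 / 0.7700 ≈ 230.5195.
Intermediate flow from 2 to 1: z_21 = a_21 · x_1 = 0.40 × 177.50 / 0.7700 = 71.00 / 0.7700 ≈ 92.21.

z_21 = 92.21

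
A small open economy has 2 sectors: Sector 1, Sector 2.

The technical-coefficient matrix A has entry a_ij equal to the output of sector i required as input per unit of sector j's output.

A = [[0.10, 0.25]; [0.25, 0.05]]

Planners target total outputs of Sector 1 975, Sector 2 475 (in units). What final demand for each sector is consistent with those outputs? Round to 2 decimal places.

I − A =
  [   0.90    -0.25]
  [  -0.25     0.95]
d = (I − A) x:
  d_1 = (+0.90)·975 + (-0.25)·475 = 758.75
  d_2 = (-0.25)·975 + (+0.95)·475 = 207.50

d_1 = 758.75, d_2 = 207.50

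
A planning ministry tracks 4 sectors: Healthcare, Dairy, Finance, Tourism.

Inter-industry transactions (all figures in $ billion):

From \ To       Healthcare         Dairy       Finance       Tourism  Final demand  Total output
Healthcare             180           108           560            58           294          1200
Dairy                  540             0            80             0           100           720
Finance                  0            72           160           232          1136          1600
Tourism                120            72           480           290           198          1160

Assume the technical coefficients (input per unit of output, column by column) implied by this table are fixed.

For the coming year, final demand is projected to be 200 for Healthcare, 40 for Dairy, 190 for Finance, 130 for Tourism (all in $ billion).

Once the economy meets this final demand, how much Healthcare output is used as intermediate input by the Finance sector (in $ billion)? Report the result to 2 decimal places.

Technical coefficients a_ij = z_ij / X_j:
  a_HH = 180/1200 = 0.15, a_DH = 540/1200 = 0.45, a_FH = 0/1200 = 0.00, a_TH = 120/1200 = 0.10
  a_HD = 108/720 = 0.15, a_DD = 0/720 = 0.00, a_FD = 72/720 = 0.10, a_TD = 72/720 = 0.10
  a_HF = 560/1600 = 0.35, a_DF = 80/1600 = 0.05, a_FF = 160/1600 = 0.10, a_TF = 480/1600 = 0.30
  a_HT = 58/1160 = 0.05, a_DT = 0/1160 = 0.00, a_FT = 232/1160 = 0.20, a_TT = 290/1160 = 0.25
I − A =
  [   0.85    -0.15    -0.35    -0.05]
  [  -0.45     1.00    -0.05     0.00]
  [   0.00    -0.10     0.90    -0.20]
  [  -0.10    -0.10    -0.30     0.75]
Compute the cofactors C_ij = (−1)^(i+j)·(3×3 minor ij) of I−A; the adjugate is their transpose:
adj(I−A) = Cᵀ =
  [ 0.610250   0.131500   0.283375   0.116250]
  [ 0.277750   0.511250   0.156500   0.060250]
  [ 0.062750   0.083250   0.579625   0.158750]
  [ 0.143500   0.119000   0.290500   0.684250]
det(I−A) = Σ_j (I−A)_1j·C_1j = (0.85)(0.610250) + (-0.15)(0.277750) + (-0.35)(0.062750) + (-0.05)(0.143500) = 0.4479125
(I − A)⁻¹ = adj(I−A) / det(I−A) ≈
  [   1.3624     0.2936     0.6327     0.2595]
  [   0.6201     1.1414     0.3494     0.1345]
  [   0.1401     0.1859     1.2941     0.3544]
  [   0.3204     0.2657     0.6486     1.5276]
First solve x = (I − A)⁻¹ d = adj(I−A)·d / det(I−A); in particular x_F = (0.062750·200 + 0.083250·40 + 0.579625·190 + 0.158750·130) / 0.4479125 = 146.64625 / 0.4479125 ≈ 327.3993.
Intermediate flow from H to F: z_HF = a_HF · x_F = 0.35 × 146.64625 / 0.4479125 = 51.3261875 / 0.4479125 ≈ 114.59.

z_HF = 114.59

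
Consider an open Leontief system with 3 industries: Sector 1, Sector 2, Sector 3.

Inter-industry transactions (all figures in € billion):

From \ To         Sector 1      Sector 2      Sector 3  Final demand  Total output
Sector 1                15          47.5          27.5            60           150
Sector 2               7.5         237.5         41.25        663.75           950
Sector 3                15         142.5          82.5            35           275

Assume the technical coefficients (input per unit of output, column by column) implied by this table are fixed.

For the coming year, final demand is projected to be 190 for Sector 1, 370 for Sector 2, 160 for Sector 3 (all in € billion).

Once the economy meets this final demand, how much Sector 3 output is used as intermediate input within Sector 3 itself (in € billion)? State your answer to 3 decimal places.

z_33 = 118.964

Technical coefficients a_ij = z_ij / X_j:
  a_11 = 15/150 = 0.10, a_21 = 7.5/150 = 0.05, a_31 = 15/150 = 0.10
  a_12 = 47.5/950 = 0.05, a_22 = 237.5/950 = 0.25, a_32 = 142.5/950 = 0.15
  a_13 = 27.5/275 = 0.10, a_23 = 41.25/275 = 0.15, a_33 = 82.5/275 = 0.30
I − A =
  [   0.90    -0.05    -0.10]
  [  -0.05     0.75    -0.15]
  [  -0.10    -0.15     0.70]
Cofactors of I−A, C_ij = (−1)^(i+j)·(minor ij) (rows/columns in the sector order above):
  C_11 = (0.75)(0.70) − (-0.15)(-0.15) = 0.5025
  C_12 = −[(-0.05)(0.70) − (-0.15)(-0.10)] = 0.0500
  C_13 = (-0.05)(-0.15) − (0.75)(-0.10) = 0.0825
  C_21 = −[(-0.05)(0.70) − (-0.10)(-0.15)] = 0.0500
  C_22 = (0.90)(0.70) − (-0.10)(-0.10) = 0.6200
  C_23 = −[(0.90)(-0.15) − (-0.05)(-0.10)] = 0.1400
  C_31 = (-0.05)(-0.15) − (-0.10)(0.75) = 0.0825
  C_32 = −[(0.90)(-0.15) − (-0.10)(-0.05)] = 0.1400
  C_33 = (0.90)(0.75) − (-0.05)(-0.05) = 0.6725
det(I−A) = Σ_j (I−A)_1j·C_1j = (0.90)(0.5025) + (-0.05)(0.0500) + (-0.10)(0.0825) = 0.4415
adj(I−A) = Cᵀ =
  [ 0.5025   0.0500   0.0825]
  [ 0.0500   0.6200   0.1400]
  [ 0.0825   0.1400   0.6725]
(I − A)⁻¹ = adj(I−A) / det(I−A) ≈
  [   1.1382     0.1133     0.1869]
  [   0.1133     1.4043     0.3171]
  [   0.1869     0.3171     1.5232]
First solve x = (I − A)⁻¹ d = adj(I−A)·d / det(I−A); in particular x_3 = (0.0825·190 + 0.1400·370 + 0.6725·160) / 0.4415 = 175.075 / 0.4415 ≈ 396.54587.
Intermediate flow from 3 to 3: z_33 = a_33 · x_3 = 0.30 × 175.075 / 0.4415 = 52.5225 / 0.4415 ≈ 118.964.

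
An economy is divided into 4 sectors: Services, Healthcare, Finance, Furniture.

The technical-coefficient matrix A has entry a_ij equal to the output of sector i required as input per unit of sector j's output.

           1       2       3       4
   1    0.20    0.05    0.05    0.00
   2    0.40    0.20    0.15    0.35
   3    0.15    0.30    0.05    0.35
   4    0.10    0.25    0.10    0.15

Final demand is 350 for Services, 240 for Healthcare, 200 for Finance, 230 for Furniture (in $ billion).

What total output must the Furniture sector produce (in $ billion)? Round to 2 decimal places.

I − A =
  [   0.80    -0.05    -0.05     0.00]
  [  -0.40     0.80    -0.15    -0.35]
  [  -0.15    -0.30     0.95    -0.35]
  [  -0.10    -0.25    -0.10     0.85]
Compute the cofactors C_ij = (−1)^(i+j)·(3×3 minor ij) of I−A; the adjugate is their transpose:
adj(I−A) = Cᵀ =
  [ 0.473000   0.055750   0.037750   0.038500]
  [ 0.371875   0.609875   0.148750   0.312375]
  [ 0.264375   0.282125   0.455250   0.303625]
  [ 0.196125   0.219125   0.101750   0.539875]
det(I−A) = Σ_j (I−A)_1j·C_1j = (0.80)(0.473000) + (-0.05)(0.371875) + (-0.05)(0.264375) + (0.00)(0.196125) = 0.3465875
(I − A)⁻¹ = adj(I−A) / det(I−A) ≈
  [   1.3647     0.1609     0.1089     0.1111]
  [   1.0730     1.7597     0.4292     0.9013]
  [   0.7628     0.8140     1.3135     0.8760]
  [   0.5659     0.6322     0.2936     1.5577]
x = (I − A)⁻¹ d = adj(I−A)·d / det(I−A), with det(I−A) = 0.3465875:
  x_1 = (0.473000·350 + 0.055750·240 + 0.037750·200 + 0.038500·230) / 0.3465875 = 195.335 / 0.3465875 ≈ 563.60
  x_2 = (0.371875·350 + 0.609875·240 + 0.148750·200 + 0.312375·230) / 0.3465875 = 378.1225 / 0.3465875 ≈ 1090.99
  x_3 = (0.264375·350 + 0.282125·240 + 0.455250·200 + 0.303625·230) / 0.3465875 = 321.125 / 0.3465875 ≈ 926.53
  x_4 = (0.196125·350 + 0.219125·240 + 0.101750·200 + 0.539875·230) / 0.3465875 = 265.755 / 0.3465875 ≈ 766.78

x_4 = 766.78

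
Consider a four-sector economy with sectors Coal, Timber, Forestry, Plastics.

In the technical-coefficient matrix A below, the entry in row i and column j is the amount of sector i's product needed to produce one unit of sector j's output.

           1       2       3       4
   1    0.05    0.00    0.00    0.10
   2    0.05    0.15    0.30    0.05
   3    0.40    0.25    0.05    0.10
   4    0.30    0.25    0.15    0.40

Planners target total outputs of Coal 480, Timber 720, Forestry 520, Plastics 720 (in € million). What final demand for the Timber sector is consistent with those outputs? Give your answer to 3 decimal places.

d_2 = 396.000

I − A =
  [   0.95     0.00     0.00    -0.10]
  [  -0.05     0.85    -0.30    -0.05]
  [  -0.40    -0.25     0.95    -0.10]
  [  -0.30    -0.25    -0.15     0.60]
d = (I − A) x:
  d_1 = (+0.95)·480 + (+0.00)·720 + (+0.00)·520 + (-0.10)·720 = 384.000
  d_2 = (-0.05)·480 + (+0.85)·720 + (-0.30)·520 + (-0.05)·720 = 396.000
  d_3 = (-0.40)·480 + (-0.25)·720 + (+0.95)·520 + (-0.10)·720 = 50.000
  d_4 = (-0.30)·480 + (-0.25)·720 + (-0.15)·520 + (+0.60)·720 = 30.000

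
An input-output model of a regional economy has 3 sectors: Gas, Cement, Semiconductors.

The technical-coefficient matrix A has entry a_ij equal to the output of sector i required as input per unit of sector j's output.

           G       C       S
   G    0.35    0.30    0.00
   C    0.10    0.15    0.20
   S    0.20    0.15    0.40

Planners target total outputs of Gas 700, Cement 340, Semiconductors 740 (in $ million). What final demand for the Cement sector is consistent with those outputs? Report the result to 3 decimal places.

d_C = 71.000

I − A =
  [   0.65    -0.30     0.00]
  [  -0.10     0.85    -0.20]
  [  -0.20    -0.15     0.60]
d = (I − A) x:
  d_G = (+0.65)·700 + (-0.30)·340 + (+0.00)·740 = 353.000
  d_C = (-0.10)·700 + (+0.85)·340 + (-0.20)·740 = 71.000
  d_S = (-0.20)·700 + (-0.15)·340 + (+0.60)·740 = 253.000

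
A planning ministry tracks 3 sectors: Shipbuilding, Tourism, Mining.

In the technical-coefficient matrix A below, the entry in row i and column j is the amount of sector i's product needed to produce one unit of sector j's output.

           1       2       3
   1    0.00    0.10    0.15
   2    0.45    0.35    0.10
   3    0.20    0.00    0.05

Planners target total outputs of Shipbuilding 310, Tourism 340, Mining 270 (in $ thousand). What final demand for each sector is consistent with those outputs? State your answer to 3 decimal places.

I − A =
  [   1.00    -0.10    -0.15]
  [  -0.45     0.65    -0.10]
  [  -0.20     0.00     0.95]
d = (I − A) x:
  d_1 = (+1.00)·310 + (-0.10)·340 + (-0.15)·270 = 235.500
  d_2 = (-0.45)·310 + (+0.65)·340 + (-0.10)·270 = 54.500
  d_3 = (-0.20)·310 + (+0.00)·340 + (+0.95)·270 = 194.500

d_1 = 235.500, d_2 = 54.500, d_3 = 194.500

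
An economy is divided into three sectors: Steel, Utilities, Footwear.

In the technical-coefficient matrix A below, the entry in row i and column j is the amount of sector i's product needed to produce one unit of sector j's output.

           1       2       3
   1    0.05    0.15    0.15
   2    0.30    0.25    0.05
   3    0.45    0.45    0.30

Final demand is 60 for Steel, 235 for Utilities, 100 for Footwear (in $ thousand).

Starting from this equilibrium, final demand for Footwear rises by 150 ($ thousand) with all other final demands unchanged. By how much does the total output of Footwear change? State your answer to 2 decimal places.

Δx_3 = 269.42

I − A =
  [   0.95    -0.15    -0.15]
  [  -0.30     0.75    -0.05]
  [  -0.45    -0.45     0.70]
Cofactors of I−A, C_ij = (−1)^(i+j)·(minor ij) (rows/columns in the sector order above):
  C_11 = (0.75)(0.70) − (-0.05)(-0.45) = 0.5025
  C_12 = −[(-0.30)(0.70) − (-0.05)(-0.45)] = 0.2325
  C_13 = (-0.30)(-0.45) − (0.75)(-0.45) = 0.4725
  C_21 = −[(-0.15)(0.70) − (-0.15)(-0.45)] = 0.1725
  C_22 = (0.95)(0.70) − (-0.15)(-0.45) = 0.5975
  C_23 = −[(0.95)(-0.45) − (-0.15)(-0.45)] = 0.4950
  C_31 = (-0.15)(-0.05) − (-0.15)(0.75) = 0.1200
  C_32 = −[(0.95)(-0.05) − (-0.15)(-0.30)] = 0.0925
  C_33 = (0.95)(0.75) − (-0.15)(-0.30) = 0.6675
det(I−A) = Σ_j (I−A)_1j·C_1j = (0.95)(0.5025) + (-0.15)(0.2325) + (-0.15)(0.4725) = 0.371625
adj(I−A) = Cᵀ =
  [ 0.5025   0.1725   0.1200]
  [ 0.2325   0.5975   0.0925]
  [ 0.4725   0.4950   0.6675]
(I − A)⁻¹ = adj(I−A) / det(I−A) ≈
  [   1.3522     0.4642     0.3229]
  [   0.6256     1.6078     0.2489]
  [   1.2714     1.3320     1.7962]
Δx = (I − A)⁻¹ Δd with Δd having +150 in the Footwear component and 0 elsewhere.
So Δx_3 = L_33 · (+150), where L_33 = adj(I−A)_33 / det(I−A) = 0.6675 / 0.371625.
Δx_3 = 0.6675 × (+150) / 0.371625 = 100.125 / 0.371625 ≈ 269.42.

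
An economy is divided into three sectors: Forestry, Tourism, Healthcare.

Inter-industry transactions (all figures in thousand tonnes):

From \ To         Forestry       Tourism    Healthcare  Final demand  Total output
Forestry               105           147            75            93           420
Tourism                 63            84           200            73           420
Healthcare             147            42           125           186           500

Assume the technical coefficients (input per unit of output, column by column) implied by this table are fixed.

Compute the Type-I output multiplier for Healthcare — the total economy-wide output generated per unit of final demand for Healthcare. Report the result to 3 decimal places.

m_3 = 3.932

Technical coefficients a_ij = z_ij / X_j:
  a_11 = 105/420 = 0.25, a_21 = 63/420 = 0.15, a_31 = 147/420 = 0.35
  a_12 = 147/420 = 0.35, a_22 = 84/420 = 0.20, a_32 = 42/420 = 0.10
  a_13 = 75/500 = 0.15, a_23 = 200/500 = 0.40, a_33 = 125/500 = 0.25
I − A =
  [   0.75    -0.35    -0.15]
  [  -0.15     0.80    -0.40]
  [  -0.35    -0.10     0.75]
Cofactors of I−A, C_ij = (−1)^(i+j)·(minor ij) (rows/columns in the sector order above):
  C_11 = (0.80)(0.75) − (-0.40)(-0.10) = 0.5600
  C_12 = −[(-0.15)(0.75) − (-0.40)(-0.35)] = 0.2525
  C_13 = (-0.15)(-0.10) − (0.80)(-0.35) = 0.2950
  C_21 = −[(-0.35)(0.75) − (-0.15)(-0.10)] = 0.2775
  C_22 = (0.75)(0.75) − (-0.15)(-0.35) = 0.5100
  C_23 = −[(0.75)(-0.10) − (-0.35)(-0.35)] = 0.1975
  C_31 = (-0.35)(-0.40) − (-0.15)(0.80) = 0.2600
  C_32 = −[(0.75)(-0.40) − (-0.15)(-0.15)] = 0.3225
  C_33 = (0.75)(0.80) − (-0.35)(-0.15) = 0.5475
det(I−A) = Σ_j (I−A)_1j·C_1j = (0.75)(0.5600) + (-0.35)(0.2525) + (-0.15)(0.2950) = 0.287375
adj(I−A) = Cᵀ =
  [ 0.5600   0.2775   0.2600]
  [ 0.2525   0.5100   0.3225]
  [ 0.2950   0.1975   0.5475]
(I − A)⁻¹ = adj(I−A) / det(I−A) ≈
  [   1.9487     0.9656     0.9047]
  [   0.8786     1.7747     1.1222]
  [   1.0265     0.6873     1.9052]
The output multiplier for sector j is the column-j sum of the Leontief inverse (I − A)⁻¹ = adj(I−A) / det(I−A).
Column 3 of adj(I−A): (0.2600, 0.3225, 0.5475); det(I−A) = 0.287375.
m_3 = (0.2600 + 0.3225 + 0.5475) / 0.287375 = 1.13 / 0.287375 ≈ 3.932.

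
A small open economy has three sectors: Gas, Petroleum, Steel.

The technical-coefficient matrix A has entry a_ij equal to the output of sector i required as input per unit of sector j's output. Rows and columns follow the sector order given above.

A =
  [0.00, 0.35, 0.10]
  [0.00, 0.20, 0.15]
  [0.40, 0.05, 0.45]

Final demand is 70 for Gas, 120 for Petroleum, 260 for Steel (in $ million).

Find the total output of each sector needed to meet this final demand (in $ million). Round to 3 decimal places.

I − A =
  [   1.00    -0.35    -0.10]
  [   0.00     0.80    -0.15]
  [  -0.40    -0.05     0.55]
Cofactors of I−A, C_ij = (−1)^(i+j)·(minor ij) (rows/columns in the sector order above):
  C_11 = (0.80)(0.55) − (-0.15)(-0.05) = 0.4325
  C_12 = −[(0.00)(0.55) − (-0.15)(-0.40)] = 0.0600
  C_13 = (0.00)(-0.05) − (0.80)(-0.40) = 0.3200
  C_21 = −[(-0.35)(0.55) − (-0.10)(-0.05)] = 0.1975
  C_22 = (1.00)(0.55) − (-0.10)(-0.40) = 0.5100
  C_23 = −[(1.00)(-0.05) − (-0.35)(-0.40)] = 0.1900
  C_31 = (-0.35)(-0.15) − (-0.10)(0.80) = 0.1325
  C_32 = −[(1.00)(-0.15) − (-0.10)(0.00)] = 0.1500
  C_33 = (1.00)(0.80) − (-0.35)(0.00) = 0.8000
det(I−A) = Σ_j (I−A)_1j·C_1j = (1.00)(0.4325) + (-0.35)(0.0600) + (-0.10)(0.3200) = 0.3795
adj(I−A) = Cᵀ =
  [ 0.4325   0.1975   0.1325]
  [ 0.0600   0.5100   0.1500]
  [ 0.3200   0.1900   0.8000]
(I − A)⁻¹ = adj(I−A) / det(I−A) ≈
  [   1.1397     0.5204     0.3491]
  [   0.1581     1.3439     0.3953]
  [   0.8432     0.5007     2.1080]
x = (I − A)⁻¹ d = adj(I−A)·d / det(I−A), with det(I−A) = 0.3795:
  x_G = (0.4325·70 + 0.1975·120 + 0.1325·260) / 0.3795 = 88.425 / 0.3795 ≈ 233.004
  x_P = (0.0600·70 + 0.5100·120 + 0.1500·260) / 0.3795 = 104.40 / 0.3795 ≈ 275.099
  x_S = (0.3200·70 + 0.1900·120 + 0.8000·260) / 0.3795 = 253.20 / 0.3795 ≈ 667.194

x_G = 233.004, x_P = 275.099, x_S = 667.194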